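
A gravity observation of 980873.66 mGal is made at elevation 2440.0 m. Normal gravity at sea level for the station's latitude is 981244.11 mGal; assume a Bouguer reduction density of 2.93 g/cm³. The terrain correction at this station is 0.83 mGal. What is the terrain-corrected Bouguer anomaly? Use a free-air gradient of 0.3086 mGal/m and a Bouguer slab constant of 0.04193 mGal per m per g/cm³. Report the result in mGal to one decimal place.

83.6

Free-air correction = 0.3086 × 2440.0 = 752.98 mGal
Free-air anomaly = 980873.66 − 981244.11 + (752.98) = 382.53 mGal
Bouguer slab correction = 0.04193 × 2.93 × 2440.0 = 299.77 mGal
Simple Bouguer anomaly = 382.53 − (299.77) = 82.76 mGal
Complete Bouguer anomaly = 82.76 + 0.83 = 83.59 mGal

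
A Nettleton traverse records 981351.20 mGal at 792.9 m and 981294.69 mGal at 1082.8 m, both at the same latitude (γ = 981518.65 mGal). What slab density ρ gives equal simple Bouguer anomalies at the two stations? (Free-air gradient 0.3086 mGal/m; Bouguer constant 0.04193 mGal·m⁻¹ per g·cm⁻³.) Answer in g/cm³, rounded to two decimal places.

2.71

Δg_obs = 981294.69 − 981351.20 = -56.51 mGal over Δh = 1082.8 − 792.9 = 289.9 m
Equal Bouguer anomalies ⇒ Δg_obs + (0.3086 − 0.04193ρ)·Δh = 0
0.3086 − 0.04193ρ = −Δg_obs/Δh = 0.19493
ρ = (0.3086 − 0.19493) / 0.04193 = 2.71 g/cm³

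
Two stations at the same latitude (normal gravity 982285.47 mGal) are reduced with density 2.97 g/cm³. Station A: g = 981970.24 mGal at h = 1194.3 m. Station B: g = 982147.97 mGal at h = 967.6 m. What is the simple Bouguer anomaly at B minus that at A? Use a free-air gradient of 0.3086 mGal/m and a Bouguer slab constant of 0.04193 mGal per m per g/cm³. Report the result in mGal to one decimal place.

Δg_SB(A) = 981970.24 − 982285.47 + 0.3086×1194.3 − 0.04193×2.97×1194.3 = -95.40 mGal
Δg_SB(B) = 982147.97 − 982285.47 + 0.3086×967.6 − 0.04193×2.97×967.6 = 40.60 mGal
Difference = 40.60 − (-95.40) = 136.00 mGal

136.0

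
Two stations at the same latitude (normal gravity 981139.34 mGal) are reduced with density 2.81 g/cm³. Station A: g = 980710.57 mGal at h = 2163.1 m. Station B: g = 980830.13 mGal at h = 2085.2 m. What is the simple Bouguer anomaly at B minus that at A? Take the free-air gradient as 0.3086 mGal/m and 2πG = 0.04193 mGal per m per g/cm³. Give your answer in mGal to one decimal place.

Δg_SB(A) = 980710.57 − 981139.34 + 0.3086×2163.1 − 0.04193×2.81×2163.1 = -16.10 mGal
Δg_SB(B) = 980830.13 − 981139.34 + 0.3086×2085.2 − 0.04193×2.81×2085.2 = 88.60 mGal
Difference = 88.60 − (-16.10) = 104.70 mGal

104.7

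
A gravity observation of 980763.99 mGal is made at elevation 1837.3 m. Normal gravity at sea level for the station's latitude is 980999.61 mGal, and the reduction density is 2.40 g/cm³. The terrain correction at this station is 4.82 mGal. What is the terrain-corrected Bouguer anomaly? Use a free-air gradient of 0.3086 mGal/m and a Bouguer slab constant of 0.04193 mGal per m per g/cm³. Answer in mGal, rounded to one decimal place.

Free-air correction = 0.3086 × 1837.3 = 566.99 mGal
Free-air anomaly = 980763.99 − 980999.61 + (566.99) = 331.37 mGal
Bouguer slab correction = 0.04193 × 2.40 × 1837.3 = 184.89 mGal
Simple Bouguer anomaly = 331.37 − (184.89) = 146.48 mGal
Complete Bouguer anomaly = 146.48 + 4.82 = 151.30 mGal

151.3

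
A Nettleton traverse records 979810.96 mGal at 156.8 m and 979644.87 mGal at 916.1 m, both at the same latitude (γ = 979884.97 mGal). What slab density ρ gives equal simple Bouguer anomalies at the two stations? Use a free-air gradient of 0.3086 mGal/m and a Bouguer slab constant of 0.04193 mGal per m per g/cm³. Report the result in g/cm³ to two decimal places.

Δg_obs = 979644.87 − 979810.96 = -166.09 mGal over Δh = 916.1 − 156.8 = 759.3 m
Equal Bouguer anomalies ⇒ Δg_obs + (0.3086 − 0.04193ρ)·Δh = 0
0.3086 − 0.04193ρ = −Δg_obs/Δh = 0.21874
ρ = (0.3086 − 0.21874) / 0.04193 = 2.14 g/cm³

2.14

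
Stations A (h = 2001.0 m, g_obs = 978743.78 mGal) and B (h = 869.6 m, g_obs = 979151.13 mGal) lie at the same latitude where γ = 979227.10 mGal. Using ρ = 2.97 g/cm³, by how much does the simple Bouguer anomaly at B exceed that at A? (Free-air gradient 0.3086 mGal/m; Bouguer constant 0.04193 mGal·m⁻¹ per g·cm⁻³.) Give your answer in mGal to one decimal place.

199.1

Δg_SB(A) = 978743.78 − 979227.10 + 0.3086×2001.0 − 0.04193×2.97×2001.0 = -115.00 mGal
Δg_SB(B) = 979151.13 − 979227.10 + 0.3086×869.6 − 0.04193×2.97×869.6 = 84.10 mGal
Difference = 84.10 − (-115.00) = 199.10 mGal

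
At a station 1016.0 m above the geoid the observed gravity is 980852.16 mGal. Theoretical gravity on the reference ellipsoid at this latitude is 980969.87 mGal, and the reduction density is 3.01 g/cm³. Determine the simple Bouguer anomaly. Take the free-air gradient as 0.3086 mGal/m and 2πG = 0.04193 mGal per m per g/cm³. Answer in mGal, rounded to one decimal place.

Free-air correction = 0.3086 × 1016.0 = 313.54 mGal
Free-air anomaly = 980852.16 − 980969.87 + (313.54) = 195.83 mGal
Bouguer slab correction = 0.04193 × 3.01 × 1016.0 = 128.23 mGal
Simple Bouguer anomaly = 195.83 − (128.23) = 67.60 mGal

67.6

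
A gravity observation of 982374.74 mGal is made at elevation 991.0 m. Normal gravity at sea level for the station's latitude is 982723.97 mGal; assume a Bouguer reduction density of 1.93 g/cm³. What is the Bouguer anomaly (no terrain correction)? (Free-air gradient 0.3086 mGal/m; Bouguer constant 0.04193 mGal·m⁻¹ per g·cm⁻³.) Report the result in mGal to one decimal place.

-123.6

Free-air correction = 0.3086 × 991.0 = 305.82 mGal
Free-air anomaly = 982374.74 − 982723.97 + (305.82) = -43.41 mGal
Bouguer slab correction = 0.04193 × 1.93 × 991.0 = 80.20 mGal
Simple Bouguer anomaly = -43.41 − (80.20) = -123.61 mGal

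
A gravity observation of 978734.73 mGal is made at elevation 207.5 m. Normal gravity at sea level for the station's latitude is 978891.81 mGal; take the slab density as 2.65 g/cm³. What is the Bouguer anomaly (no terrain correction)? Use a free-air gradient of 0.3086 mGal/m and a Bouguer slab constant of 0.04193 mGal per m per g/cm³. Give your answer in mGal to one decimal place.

Free-air correction = 0.3086 × 207.5 = 64.03 mGal
Free-air anomaly = 978734.73 − 978891.81 + (64.03) = -93.05 mGal
Bouguer slab correction = 0.04193 × 2.65 × 207.5 = 23.06 mGal
Simple Bouguer anomaly = -93.05 − (23.06) = -116.11 mGal

-116.1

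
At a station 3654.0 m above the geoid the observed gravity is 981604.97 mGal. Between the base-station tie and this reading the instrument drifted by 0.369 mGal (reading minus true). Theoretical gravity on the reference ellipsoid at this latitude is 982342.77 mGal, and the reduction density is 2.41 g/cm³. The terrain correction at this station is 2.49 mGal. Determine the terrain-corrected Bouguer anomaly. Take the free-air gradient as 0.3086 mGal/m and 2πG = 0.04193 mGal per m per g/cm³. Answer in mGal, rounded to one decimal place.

22.7

Drift-corrected reading = 981604.97 − (0.369) = 981604.601 mGal
Free-air correction = 0.3086 × 3654.0 = 1127.62 mGal
Free-air anomaly = 981604.601 − 982342.77 + (1127.62) = 389.451 mGal
Bouguer slab correction = 0.04193 × 2.41 × 3654.0 = 369.24 mGal
Simple Bouguer anomaly = 389.451 − (369.24) = 20.211 mGal
Complete Bouguer anomaly = 20.211 + 2.49 = 22.701 mGal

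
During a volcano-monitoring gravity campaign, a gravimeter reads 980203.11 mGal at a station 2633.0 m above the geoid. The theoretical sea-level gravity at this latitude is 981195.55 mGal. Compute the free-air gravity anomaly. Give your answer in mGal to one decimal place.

-179.9

Free-air correction = 0.3086 × 2633.0 = 812.54 mGal
Free-air anomaly = 980203.11 − 981195.55 + (812.54) = -179.90 mGal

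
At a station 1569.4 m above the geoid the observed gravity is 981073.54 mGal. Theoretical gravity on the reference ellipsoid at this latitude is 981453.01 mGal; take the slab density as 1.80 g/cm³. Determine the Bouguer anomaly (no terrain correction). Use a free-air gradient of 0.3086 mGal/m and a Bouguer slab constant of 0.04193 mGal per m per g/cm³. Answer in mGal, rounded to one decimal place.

-13.6

Free-air correction = 0.3086 × 1569.4 = 484.32 mGal
Free-air anomaly = 981073.54 − 981453.01 + (484.32) = 104.85 mGal
Bouguer slab correction = 0.04193 × 1.80 × 1569.4 = 118.45 mGal
Simple Bouguer anomaly = 104.85 − (118.45) = -13.60 mGal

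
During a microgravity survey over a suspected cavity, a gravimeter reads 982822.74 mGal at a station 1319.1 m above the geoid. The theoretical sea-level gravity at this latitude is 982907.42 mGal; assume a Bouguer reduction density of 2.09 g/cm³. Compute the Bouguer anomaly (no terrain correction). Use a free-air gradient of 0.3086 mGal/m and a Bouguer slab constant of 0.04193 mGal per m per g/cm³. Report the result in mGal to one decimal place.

Free-air correction = 0.3086 × 1319.1 = 407.07 mGal
Free-air anomaly = 982822.74 − 982907.42 + (407.07) = 322.39 mGal
Bouguer slab correction = 0.04193 × 2.09 × 1319.1 = 115.60 mGal
Simple Bouguer anomaly = 322.39 − (115.60) = 206.79 mGal

206.8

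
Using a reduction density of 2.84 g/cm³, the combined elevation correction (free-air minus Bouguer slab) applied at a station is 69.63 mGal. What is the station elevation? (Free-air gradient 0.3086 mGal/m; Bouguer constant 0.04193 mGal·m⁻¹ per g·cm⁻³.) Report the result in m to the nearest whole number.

367

Combined gradient = 0.3086 − 0.04193 × 2.84 = 0.1895188 mGal/m
h = 69.63 / 0.1895188 = 367.40 m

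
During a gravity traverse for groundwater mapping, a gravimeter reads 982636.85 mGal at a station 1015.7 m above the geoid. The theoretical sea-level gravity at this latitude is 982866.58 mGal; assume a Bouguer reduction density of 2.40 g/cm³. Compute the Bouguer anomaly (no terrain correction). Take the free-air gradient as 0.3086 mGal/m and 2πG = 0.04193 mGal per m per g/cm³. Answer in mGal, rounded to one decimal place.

-18.5

Free-air correction = 0.3086 × 1015.7 = 313.45 mGal
Free-air anomaly = 982636.85 − 982866.58 + (313.45) = 83.72 mGal
Bouguer slab correction = 0.04193 × 2.40 × 1015.7 = 102.21 mGal
Simple Bouguer anomaly = 83.72 − (102.21) = -18.49 mGal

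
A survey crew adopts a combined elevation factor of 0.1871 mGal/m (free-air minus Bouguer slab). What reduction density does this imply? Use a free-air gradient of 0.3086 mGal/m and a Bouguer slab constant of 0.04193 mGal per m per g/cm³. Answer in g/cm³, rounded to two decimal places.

2.90

0.1871 = 0.3086 − 0.04193 × ρ
ρ = (0.3086 − 0.1871) / 0.04193 = 2.90 g/cm³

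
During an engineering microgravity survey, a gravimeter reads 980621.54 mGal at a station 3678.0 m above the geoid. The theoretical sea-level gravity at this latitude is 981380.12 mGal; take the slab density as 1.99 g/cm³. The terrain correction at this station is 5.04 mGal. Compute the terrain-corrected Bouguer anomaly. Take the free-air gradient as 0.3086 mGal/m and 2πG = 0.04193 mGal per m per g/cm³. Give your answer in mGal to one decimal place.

74.6

Free-air correction = 0.3086 × 3678.0 = 1135.03 mGal
Free-air anomaly = 980621.54 − 981380.12 + (1135.03) = 376.45 mGal
Bouguer slab correction = 0.04193 × 1.99 × 3678.0 = 306.89 mGal
Simple Bouguer anomaly = 376.45 − (306.89) = 69.56 mGal
Complete Bouguer anomaly = 69.56 + 5.04 = 74.60 mGal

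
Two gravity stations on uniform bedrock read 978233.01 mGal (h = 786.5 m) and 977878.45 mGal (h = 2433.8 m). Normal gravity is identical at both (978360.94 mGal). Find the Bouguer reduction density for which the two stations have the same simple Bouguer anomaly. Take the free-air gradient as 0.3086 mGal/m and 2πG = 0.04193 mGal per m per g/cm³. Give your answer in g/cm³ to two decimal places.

2.23

Δg_obs = 977878.45 − 978233.01 = -354.56 mGal over Δh = 2433.8 − 786.5 = 1647.3 m
Equal Bouguer anomalies ⇒ Δg_obs + (0.3086 − 0.04193ρ)·Δh = 0
0.3086 − 0.04193ρ = −Δg_obs/Δh = 0.21524
ρ = (0.3086 − 0.21524) / 0.04193 = 2.23 g/cm³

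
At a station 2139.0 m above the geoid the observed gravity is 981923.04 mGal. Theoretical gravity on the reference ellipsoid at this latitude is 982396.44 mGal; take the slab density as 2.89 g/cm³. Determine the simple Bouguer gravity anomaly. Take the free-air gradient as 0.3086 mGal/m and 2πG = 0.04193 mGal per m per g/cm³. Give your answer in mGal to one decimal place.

Free-air correction = 0.3086 × 2139.0 = 660.10 mGal
Free-air anomaly = 981923.04 − 982396.44 + (660.10) = 186.70 mGal
Bouguer slab correction = 0.04193 × 2.89 × 2139.0 = 259.20 mGal
Simple Bouguer anomaly = 186.70 − (259.20) = -72.50 mGal

-72.5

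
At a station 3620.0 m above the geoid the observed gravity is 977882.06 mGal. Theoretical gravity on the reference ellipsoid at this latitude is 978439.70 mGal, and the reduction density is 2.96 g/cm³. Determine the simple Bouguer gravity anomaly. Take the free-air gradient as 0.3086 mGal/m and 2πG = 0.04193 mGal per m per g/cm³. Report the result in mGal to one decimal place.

Free-air correction = 0.3086 × 3620.0 = 1117.13 mGal
Free-air anomaly = 977882.06 − 978439.70 + (1117.13) = 559.49 mGal
Bouguer slab correction = 0.04193 × 2.96 × 3620.0 = 449.29 mGal
Simple Bouguer anomaly = 559.49 − (449.29) = 110.20 mGal

110.2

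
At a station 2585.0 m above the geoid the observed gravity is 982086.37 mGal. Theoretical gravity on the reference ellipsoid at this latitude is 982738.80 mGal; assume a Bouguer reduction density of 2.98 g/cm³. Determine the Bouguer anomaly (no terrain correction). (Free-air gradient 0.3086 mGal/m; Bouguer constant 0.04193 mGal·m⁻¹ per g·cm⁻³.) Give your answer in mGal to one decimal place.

Free-air correction = 0.3086 × 2585.0 = 797.73 mGal
Free-air anomaly = 982086.37 − 982738.80 + (797.73) = 145.30 mGal
Bouguer slab correction = 0.04193 × 2.98 × 2585.0 = 323.00 mGal
Simple Bouguer anomaly = 145.30 − (323.00) = -177.70 mGal

-177.7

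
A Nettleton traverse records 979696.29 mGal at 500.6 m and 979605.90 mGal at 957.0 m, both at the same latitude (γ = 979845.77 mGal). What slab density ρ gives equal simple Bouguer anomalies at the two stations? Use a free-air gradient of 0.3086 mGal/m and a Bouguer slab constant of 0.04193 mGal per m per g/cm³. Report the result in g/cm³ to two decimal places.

Δg_obs = 979605.90 − 979696.29 = -90.39 mGal over Δh = 957.0 − 500.6 = 456.4 m
Equal Bouguer anomalies ⇒ Δg_obs + (0.3086 − 0.04193ρ)·Δh = 0
0.3086 − 0.04193ρ = −Δg_obs/Δh = 0.19805
ρ = (0.3086 − 0.19805) / 0.04193 = 2.64 g/cm³

2.64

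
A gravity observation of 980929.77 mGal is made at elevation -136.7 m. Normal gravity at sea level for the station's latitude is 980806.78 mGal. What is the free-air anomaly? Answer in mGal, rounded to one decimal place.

Free-air correction = 0.3086 × -136.7 = -42.19 mGal
Free-air anomaly = 980929.77 − 980806.78 + (-42.19) = 80.80 mGal

80.8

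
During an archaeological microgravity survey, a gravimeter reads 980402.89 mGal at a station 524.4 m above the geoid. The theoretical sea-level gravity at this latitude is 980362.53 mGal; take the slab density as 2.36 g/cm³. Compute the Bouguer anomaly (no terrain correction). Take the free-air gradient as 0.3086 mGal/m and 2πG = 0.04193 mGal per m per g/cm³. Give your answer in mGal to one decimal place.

Free-air correction = 0.3086 × 524.4 = 161.83 mGal
Free-air anomaly = 980402.89 − 980362.53 + (161.83) = 202.19 mGal
Bouguer slab correction = 0.04193 × 2.36 × 524.4 = 51.89 mGal
Simple Bouguer anomaly = 202.19 − (51.89) = 150.30 mGal

150.3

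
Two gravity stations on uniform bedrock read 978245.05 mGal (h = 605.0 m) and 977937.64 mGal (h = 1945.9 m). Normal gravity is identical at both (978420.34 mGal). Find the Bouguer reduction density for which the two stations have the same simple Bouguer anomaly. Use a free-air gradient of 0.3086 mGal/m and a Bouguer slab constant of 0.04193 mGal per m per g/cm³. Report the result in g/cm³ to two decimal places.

1.89

Δg_obs = 977937.64 − 978245.05 = -307.41 mGal over Δh = 1945.9 − 605.0 = 1340.9 m
Equal Bouguer anomalies ⇒ Δg_obs + (0.3086 − 0.04193ρ)·Δh = 0
0.3086 − 0.04193ρ = −Δg_obs/Δh = 0.22926
ρ = (0.3086 − 0.22926) / 0.04193 = 1.89 g/cm³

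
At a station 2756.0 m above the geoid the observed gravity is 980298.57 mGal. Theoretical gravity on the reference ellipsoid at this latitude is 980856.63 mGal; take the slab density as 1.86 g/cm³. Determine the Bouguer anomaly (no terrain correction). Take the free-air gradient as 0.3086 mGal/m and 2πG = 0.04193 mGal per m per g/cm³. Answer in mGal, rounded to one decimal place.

77.5

Free-air correction = 0.3086 × 2756.0 = 850.50 mGal
Free-air anomaly = 980298.57 − 980856.63 + (850.50) = 292.44 mGal
Bouguer slab correction = 0.04193 × 1.86 × 2756.0 = 214.94 mGal
Simple Bouguer anomaly = 292.44 − (214.94) = 77.50 mGal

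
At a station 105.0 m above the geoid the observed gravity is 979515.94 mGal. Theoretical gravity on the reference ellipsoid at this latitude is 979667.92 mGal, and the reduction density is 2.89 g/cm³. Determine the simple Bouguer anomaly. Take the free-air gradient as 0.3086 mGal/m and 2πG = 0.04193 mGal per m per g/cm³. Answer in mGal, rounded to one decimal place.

-132.3

Free-air correction = 0.3086 × 105.0 = 32.40 mGal
Free-air anomaly = 979515.94 − 979667.92 + (32.40) = -119.58 mGal
Bouguer slab correction = 0.04193 × 2.89 × 105.0 = 12.72 mGal
Simple Bouguer anomaly = -119.58 − (12.72) = -132.30 mGal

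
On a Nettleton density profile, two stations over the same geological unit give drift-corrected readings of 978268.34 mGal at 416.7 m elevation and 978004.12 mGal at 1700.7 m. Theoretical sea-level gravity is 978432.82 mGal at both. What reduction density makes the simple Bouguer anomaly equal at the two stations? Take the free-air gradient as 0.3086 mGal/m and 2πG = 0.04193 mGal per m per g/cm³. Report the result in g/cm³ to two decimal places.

Δg_obs = 978004.12 − 978268.34 = -264.22 mGal over Δh = 1700.7 − 416.7 = 1284.0 m
Equal Bouguer anomalies ⇒ Δg_obs + (0.3086 − 0.04193ρ)·Δh = 0
0.3086 − 0.04193ρ = −Δg_obs/Δh = 0.20578
ρ = (0.3086 − 0.20578) / 0.04193 = 2.45 g/cm³

2.45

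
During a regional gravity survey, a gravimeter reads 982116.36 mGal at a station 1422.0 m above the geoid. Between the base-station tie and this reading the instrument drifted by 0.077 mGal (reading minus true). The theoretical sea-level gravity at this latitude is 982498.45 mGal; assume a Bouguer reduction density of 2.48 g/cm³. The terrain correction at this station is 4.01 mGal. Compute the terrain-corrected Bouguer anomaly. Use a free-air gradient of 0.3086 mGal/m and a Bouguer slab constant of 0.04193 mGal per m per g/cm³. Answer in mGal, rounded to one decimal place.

-87.2

Drift-corrected reading = 982116.36 − (0.077) = 982116.283 mGal
Free-air correction = 0.3086 × 1422.0 = 438.83 mGal
Free-air anomaly = 982116.283 − 982498.45 + (438.83) = 56.663 mGal
Bouguer slab correction = 0.04193 × 2.48 × 1422.0 = 147.87 mGal
Simple Bouguer anomaly = 56.663 − (147.87) = -91.207 mGal
Complete Bouguer anomaly = -91.207 + 4.01 = -87.197 mGal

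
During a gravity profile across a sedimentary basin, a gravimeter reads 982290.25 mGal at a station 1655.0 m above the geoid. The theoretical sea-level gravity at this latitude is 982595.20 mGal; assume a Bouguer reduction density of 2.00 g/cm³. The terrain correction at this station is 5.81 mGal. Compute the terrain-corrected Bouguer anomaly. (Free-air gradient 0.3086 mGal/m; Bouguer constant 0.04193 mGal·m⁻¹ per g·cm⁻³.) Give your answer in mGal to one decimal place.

72.8

Free-air correction = 0.3086 × 1655.0 = 510.73 mGal
Free-air anomaly = 982290.25 − 982595.20 + (510.73) = 205.78 mGal
Bouguer slab correction = 0.04193 × 2.00 × 1655.0 = 138.79 mGal
Simple Bouguer anomaly = 205.78 − (138.79) = 66.99 mGal
Complete Bouguer anomaly = 66.99 + 5.81 = 72.80 mGal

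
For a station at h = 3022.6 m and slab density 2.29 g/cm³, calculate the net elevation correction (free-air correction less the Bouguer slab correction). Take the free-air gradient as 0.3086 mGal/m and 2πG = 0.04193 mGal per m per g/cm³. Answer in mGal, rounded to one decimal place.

Combined gradient = 0.3086 − 0.04193 × 2.29 = 0.2125803 mGal/m
Combined elevation correction = 0.2125803 × 3022.6 = 642.5 mGal

642.5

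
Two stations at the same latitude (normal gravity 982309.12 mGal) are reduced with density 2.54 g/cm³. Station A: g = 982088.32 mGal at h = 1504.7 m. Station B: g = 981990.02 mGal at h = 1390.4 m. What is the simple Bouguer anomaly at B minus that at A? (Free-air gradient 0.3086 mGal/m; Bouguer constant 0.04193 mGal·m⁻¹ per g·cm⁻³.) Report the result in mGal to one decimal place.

Δg_SB(A) = 982088.32 − 982309.12 + 0.3086×1504.7 − 0.04193×2.54×1504.7 = 83.30 mGal
Δg_SB(B) = 981990.02 − 982309.12 + 0.3086×1390.4 − 0.04193×2.54×1390.4 = -38.10 mGal
Difference = -38.10 − (83.30) = -121.40 mGal

-121.4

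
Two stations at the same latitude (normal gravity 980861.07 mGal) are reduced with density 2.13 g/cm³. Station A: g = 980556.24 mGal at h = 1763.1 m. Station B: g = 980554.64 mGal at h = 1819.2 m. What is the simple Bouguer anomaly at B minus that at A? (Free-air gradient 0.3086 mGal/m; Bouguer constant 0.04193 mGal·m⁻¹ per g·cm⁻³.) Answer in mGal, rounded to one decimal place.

Δg_SB(A) = 980556.24 − 980861.07 + 0.3086×1763.1 − 0.04193×2.13×1763.1 = 81.80 mGal
Δg_SB(B) = 980554.64 − 980861.07 + 0.3086×1819.2 − 0.04193×2.13×1819.2 = 92.50 mGal
Difference = 92.50 − (81.80) = 10.70 mGal

10.7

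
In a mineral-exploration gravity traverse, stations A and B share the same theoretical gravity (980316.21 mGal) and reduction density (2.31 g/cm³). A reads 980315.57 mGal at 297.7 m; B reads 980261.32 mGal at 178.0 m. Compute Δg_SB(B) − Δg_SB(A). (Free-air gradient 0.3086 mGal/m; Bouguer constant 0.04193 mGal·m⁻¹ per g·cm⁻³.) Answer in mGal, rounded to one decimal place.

-79.6

Δg_SB(A) = 980315.57 − 980316.21 + 0.3086×297.7 − 0.04193×2.31×297.7 = 62.40 mGal
Δg_SB(B) = 980261.32 − 980316.21 + 0.3086×178.0 − 0.04193×2.31×178.0 = -17.20 mGal
Difference = -17.20 − (62.40) = -79.60 mGal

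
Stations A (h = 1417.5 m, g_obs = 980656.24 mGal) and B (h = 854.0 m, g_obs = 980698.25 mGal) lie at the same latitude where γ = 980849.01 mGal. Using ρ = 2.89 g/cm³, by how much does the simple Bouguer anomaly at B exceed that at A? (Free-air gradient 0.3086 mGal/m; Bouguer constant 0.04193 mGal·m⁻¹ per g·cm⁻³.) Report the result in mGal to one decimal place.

Δg_SB(A) = 980656.24 − 980849.01 + 0.3086×1417.5 − 0.04193×2.89×1417.5 = 72.90 mGal
Δg_SB(B) = 980698.25 − 980849.01 + 0.3086×854.0 − 0.04193×2.89×854.0 = 9.30 mGal
Difference = 9.30 − (72.90) = -63.60 mGal

-63.6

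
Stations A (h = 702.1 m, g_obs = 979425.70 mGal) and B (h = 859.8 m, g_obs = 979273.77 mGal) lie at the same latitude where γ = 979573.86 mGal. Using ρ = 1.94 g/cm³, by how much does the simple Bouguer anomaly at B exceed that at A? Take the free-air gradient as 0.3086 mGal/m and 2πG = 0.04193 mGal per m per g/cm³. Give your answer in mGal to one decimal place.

Δg_SB(A) = 979425.70 − 979573.86 + 0.3086×702.1 − 0.04193×1.94×702.1 = 11.40 mGal
Δg_SB(B) = 979273.77 − 979573.86 + 0.3086×859.8 − 0.04193×1.94×859.8 = -104.70 mGal
Difference = -104.70 − (11.40) = -116.10 mGal

-116.1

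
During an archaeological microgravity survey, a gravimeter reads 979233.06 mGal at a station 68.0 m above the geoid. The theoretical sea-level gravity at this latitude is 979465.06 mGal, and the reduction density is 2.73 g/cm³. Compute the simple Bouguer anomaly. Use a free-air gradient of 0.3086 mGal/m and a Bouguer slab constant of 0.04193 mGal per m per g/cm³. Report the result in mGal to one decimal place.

-218.8

Free-air correction = 0.3086 × 68.0 = 20.98 mGal
Free-air anomaly = 979233.06 − 979465.06 + (20.98) = -211.02 mGal
Bouguer slab correction = 0.04193 × 2.73 × 68.0 = 7.78 mGal
Simple Bouguer anomaly = -211.02 − (7.78) = -218.80 mGal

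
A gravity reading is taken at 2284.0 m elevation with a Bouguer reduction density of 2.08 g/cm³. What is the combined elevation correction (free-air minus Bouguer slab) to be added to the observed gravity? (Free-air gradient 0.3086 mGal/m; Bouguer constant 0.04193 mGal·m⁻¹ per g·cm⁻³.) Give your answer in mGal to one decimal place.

Combined gradient = 0.3086 − 0.04193 × 2.08 = 0.2213856 mGal/m
Combined elevation correction = 0.2213856 × 2284.0 = 505.6 mGal

505.6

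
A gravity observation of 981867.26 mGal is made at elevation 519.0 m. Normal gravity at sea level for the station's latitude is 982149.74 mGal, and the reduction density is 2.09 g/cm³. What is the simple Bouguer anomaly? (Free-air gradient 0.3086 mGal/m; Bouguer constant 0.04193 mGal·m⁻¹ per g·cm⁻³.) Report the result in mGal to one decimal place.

-167.8

Free-air correction = 0.3086 × 519.0 = 160.16 mGal
Free-air anomaly = 981867.26 − 982149.74 + (160.16) = -122.32 mGal
Bouguer slab correction = 0.04193 × 2.09 × 519.0 = 45.48 mGal
Simple Bouguer anomaly = -122.32 − (45.48) = -167.80 mGal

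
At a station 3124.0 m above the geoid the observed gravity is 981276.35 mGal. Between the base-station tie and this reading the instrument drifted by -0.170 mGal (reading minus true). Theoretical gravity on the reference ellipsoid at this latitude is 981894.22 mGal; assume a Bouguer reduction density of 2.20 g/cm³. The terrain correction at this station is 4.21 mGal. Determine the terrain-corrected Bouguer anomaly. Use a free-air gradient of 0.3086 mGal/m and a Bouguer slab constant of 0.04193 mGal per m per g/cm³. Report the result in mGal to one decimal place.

Drift-corrected reading = 981276.35 − (-0.170) = 981276.520 mGal
Free-air correction = 0.3086 × 3124.0 = 964.07 mGal
Free-air anomaly = 981276.520 − 981894.22 + (964.07) = 346.370 mGal
Bouguer slab correction = 0.04193 × 2.20 × 3124.0 = 288.18 mGal
Simple Bouguer anomaly = 346.370 − (288.18) = 58.190 mGal
Complete Bouguer anomaly = 58.190 + 4.21 = 62.400 mGal

62.4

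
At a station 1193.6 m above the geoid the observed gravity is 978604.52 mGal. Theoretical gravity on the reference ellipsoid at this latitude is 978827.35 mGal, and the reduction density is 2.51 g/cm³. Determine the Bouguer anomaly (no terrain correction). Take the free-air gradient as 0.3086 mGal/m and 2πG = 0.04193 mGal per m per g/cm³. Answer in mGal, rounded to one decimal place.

Free-air correction = 0.3086 × 1193.6 = 368.34 mGal
Free-air anomaly = 978604.52 − 978827.35 + (368.34) = 145.51 mGal
Bouguer slab correction = 0.04193 × 2.51 × 1193.6 = 125.62 mGal
Simple Bouguer anomaly = 145.51 − (125.62) = 19.89 mGal

19.9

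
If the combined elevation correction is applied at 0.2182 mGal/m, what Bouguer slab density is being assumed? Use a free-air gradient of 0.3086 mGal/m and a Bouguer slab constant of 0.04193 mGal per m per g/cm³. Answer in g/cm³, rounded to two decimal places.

2.16

0.2182 = 0.3086 − 0.04193 × ρ
ρ = (0.3086 − 0.2182) / 0.04193 = 2.16 g/cm³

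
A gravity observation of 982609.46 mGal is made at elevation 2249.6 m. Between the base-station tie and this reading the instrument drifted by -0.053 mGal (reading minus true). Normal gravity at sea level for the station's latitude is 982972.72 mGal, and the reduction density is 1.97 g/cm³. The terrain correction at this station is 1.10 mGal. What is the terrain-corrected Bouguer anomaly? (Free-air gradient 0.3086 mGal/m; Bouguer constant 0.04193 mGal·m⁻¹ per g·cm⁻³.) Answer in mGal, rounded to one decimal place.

Drift-corrected reading = 982609.46 − (-0.053) = 982609.513 mGal
Free-air correction = 0.3086 × 2249.6 = 694.23 mGal
Free-air anomaly = 982609.513 − 982972.72 + (694.23) = 331.023 mGal
Bouguer slab correction = 0.04193 × 1.97 × 2249.6 = 185.82 mGal
Simple Bouguer anomaly = 331.023 − (185.82) = 145.203 mGal
Complete Bouguer anomaly = 145.203 + 1.10 = 146.303 mGal

146.3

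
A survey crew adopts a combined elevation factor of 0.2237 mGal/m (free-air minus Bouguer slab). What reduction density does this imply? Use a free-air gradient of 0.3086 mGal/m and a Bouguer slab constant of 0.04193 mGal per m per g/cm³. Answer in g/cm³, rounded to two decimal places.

2.02

0.2237 = 0.3086 − 0.04193 × ρ
ρ = (0.3086 − 0.2237) / 0.04193 = 2.02 g/cm³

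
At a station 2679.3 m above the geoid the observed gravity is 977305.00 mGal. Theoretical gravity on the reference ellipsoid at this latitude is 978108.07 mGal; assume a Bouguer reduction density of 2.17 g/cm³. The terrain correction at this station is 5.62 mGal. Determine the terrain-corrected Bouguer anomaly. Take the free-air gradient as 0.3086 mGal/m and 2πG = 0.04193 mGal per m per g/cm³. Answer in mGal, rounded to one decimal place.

Free-air correction = 0.3086 × 2679.3 = 826.83 mGal
Free-air anomaly = 977305.00 − 978108.07 + (826.83) = 23.76 mGal
Bouguer slab correction = 0.04193 × 2.17 × 2679.3 = 243.78 mGal
Simple Bouguer anomaly = 23.76 − (243.78) = -220.02 mGal
Complete Bouguer anomaly = -220.02 + 5.62 = -214.40 mGal

-214.4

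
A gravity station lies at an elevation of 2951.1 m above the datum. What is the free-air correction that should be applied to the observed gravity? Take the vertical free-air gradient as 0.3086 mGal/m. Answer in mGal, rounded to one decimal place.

Free-air correction = 0.3086 × 2951.1 = 910.7 mGal

910.7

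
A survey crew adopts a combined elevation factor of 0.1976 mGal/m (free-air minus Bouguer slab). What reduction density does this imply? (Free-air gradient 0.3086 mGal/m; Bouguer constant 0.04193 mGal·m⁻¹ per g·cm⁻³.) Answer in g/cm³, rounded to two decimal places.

2.65

0.1976 = 0.3086 − 0.04193 × ρ
ρ = (0.3086 − 0.1976) / 0.04193 = 2.65 g/cm³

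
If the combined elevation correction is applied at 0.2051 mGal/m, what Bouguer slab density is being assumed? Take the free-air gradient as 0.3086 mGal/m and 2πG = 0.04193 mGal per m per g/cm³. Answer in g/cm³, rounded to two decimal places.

0.2051 = 0.3086 − 0.04193 × ρ
ρ = (0.3086 − 0.2051) / 0.04193 = 2.47 g/cm³

2.47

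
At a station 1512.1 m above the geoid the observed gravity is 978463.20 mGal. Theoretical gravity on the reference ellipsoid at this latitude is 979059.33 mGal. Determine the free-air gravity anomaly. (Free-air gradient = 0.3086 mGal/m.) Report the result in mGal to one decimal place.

Free-air correction = 0.3086 × 1512.1 = 466.63 mGal
Free-air anomaly = 978463.20 − 979059.33 + (466.63) = -129.50 mGal

-129.5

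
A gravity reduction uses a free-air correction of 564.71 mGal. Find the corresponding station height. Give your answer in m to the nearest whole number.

h = 564.71 / 0.3086 = 1829.91 m

1830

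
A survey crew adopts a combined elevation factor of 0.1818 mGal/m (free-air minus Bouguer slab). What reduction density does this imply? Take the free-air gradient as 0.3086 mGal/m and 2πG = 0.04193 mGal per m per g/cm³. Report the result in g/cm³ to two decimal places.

0.1818 = 0.3086 − 0.04193 × ρ
ρ = (0.3086 − 0.1818) / 0.04193 = 3.02 g/cm³

3.02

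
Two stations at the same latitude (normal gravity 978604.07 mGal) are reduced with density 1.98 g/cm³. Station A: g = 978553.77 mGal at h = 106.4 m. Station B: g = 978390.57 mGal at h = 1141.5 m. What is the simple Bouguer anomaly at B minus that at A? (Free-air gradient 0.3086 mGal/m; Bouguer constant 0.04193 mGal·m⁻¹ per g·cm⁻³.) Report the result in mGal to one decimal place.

Δg_SB(A) = 978553.77 − 978604.07 + 0.3086×106.4 − 0.04193×1.98×106.4 = -26.30 mGal
Δg_SB(B) = 978390.57 − 978604.07 + 0.3086×1141.5 − 0.04193×1.98×1141.5 = 44.00 mGal
Difference = 44.00 − (-26.30) = 70.30 mGal

70.3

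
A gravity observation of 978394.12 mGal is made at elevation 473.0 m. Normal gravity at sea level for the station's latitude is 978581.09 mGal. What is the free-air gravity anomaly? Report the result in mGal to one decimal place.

-41.0

Free-air correction = 0.3086 × 473.0 = 145.97 mGal
Free-air anomaly = 978394.12 − 978581.09 + (145.97) = -41.00 mGal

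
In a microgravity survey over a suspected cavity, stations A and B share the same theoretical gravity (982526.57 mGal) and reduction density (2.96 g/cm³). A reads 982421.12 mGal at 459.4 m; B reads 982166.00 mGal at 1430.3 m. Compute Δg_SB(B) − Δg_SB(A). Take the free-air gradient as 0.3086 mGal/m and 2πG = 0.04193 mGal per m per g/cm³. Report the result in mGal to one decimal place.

Δg_SB(A) = 982421.12 − 982526.57 + 0.3086×459.4 − 0.04193×2.96×459.4 = -20.70 mGal
Δg_SB(B) = 982166.00 − 982526.57 + 0.3086×1430.3 − 0.04193×2.96×1430.3 = -96.70 mGal
Difference = -96.70 − (-20.70) = -76.00 mGal

-76.0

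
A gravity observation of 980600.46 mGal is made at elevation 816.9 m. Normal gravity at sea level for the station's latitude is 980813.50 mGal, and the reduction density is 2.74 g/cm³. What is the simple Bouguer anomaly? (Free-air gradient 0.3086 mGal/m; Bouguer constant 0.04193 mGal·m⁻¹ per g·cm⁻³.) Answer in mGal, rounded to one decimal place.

-54.8

Free-air correction = 0.3086 × 816.9 = 252.10 mGal
Free-air anomaly = 980600.46 − 980813.50 + (252.10) = 39.06 mGal
Bouguer slab correction = 0.04193 × 2.74 × 816.9 = 93.85 mGal
Simple Bouguer anomaly = 39.06 − (93.85) = -54.79 mGal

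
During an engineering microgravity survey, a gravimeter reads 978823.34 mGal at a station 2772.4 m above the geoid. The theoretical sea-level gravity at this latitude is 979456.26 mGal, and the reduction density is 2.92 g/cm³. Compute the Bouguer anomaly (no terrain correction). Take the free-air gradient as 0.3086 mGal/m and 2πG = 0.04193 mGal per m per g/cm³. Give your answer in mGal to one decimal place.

Free-air correction = 0.3086 × 2772.4 = 855.56 mGal
Free-air anomaly = 978823.34 − 979456.26 + (855.56) = 222.64 mGal
Bouguer slab correction = 0.04193 × 2.92 × 2772.4 = 339.44 mGal
Simple Bouguer anomaly = 222.64 − (339.44) = -116.80 mGal

-116.8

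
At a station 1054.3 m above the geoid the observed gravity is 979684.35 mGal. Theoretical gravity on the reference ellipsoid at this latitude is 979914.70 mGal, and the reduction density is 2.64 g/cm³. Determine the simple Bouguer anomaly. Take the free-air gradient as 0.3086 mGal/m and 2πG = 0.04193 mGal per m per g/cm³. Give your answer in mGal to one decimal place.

-21.7

Free-air correction = 0.3086 × 1054.3 = 325.36 mGal
Free-air anomaly = 979684.35 − 979914.70 + (325.36) = 95.01 mGal
Bouguer slab correction = 0.04193 × 2.64 × 1054.3 = 116.71 mGal
Simple Bouguer anomaly = 95.01 − (116.71) = -21.70 mGal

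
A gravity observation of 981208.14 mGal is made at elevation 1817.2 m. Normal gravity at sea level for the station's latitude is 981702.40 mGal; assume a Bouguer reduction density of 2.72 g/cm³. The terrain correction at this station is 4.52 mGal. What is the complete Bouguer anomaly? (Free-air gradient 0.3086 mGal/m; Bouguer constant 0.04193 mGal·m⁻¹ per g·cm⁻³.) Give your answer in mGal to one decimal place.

-136.2

Free-air correction = 0.3086 × 1817.2 = 560.79 mGal
Free-air anomaly = 981208.14 − 981702.40 + (560.79) = 66.53 mGal
Bouguer slab correction = 0.04193 × 2.72 × 1817.2 = 207.25 mGal
Simple Bouguer anomaly = 66.53 − (207.25) = -140.72 mGal
Complete Bouguer anomaly = -140.72 + 4.52 = -136.20 mGal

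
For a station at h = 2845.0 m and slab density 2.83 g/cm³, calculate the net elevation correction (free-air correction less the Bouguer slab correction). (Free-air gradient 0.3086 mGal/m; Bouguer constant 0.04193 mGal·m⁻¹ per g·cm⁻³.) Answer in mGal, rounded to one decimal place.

Combined gradient = 0.3086 − 0.04193 × 2.83 = 0.1899381 mGal/m
Combined elevation correction = 0.1899381 × 2845.0 = 540.4 mGal

540.4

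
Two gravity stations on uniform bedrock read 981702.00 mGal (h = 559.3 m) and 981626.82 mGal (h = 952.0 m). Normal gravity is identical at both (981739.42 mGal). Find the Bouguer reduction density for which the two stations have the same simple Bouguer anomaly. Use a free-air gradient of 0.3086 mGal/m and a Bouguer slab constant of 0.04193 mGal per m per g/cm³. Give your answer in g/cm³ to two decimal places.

2.79

Δg_obs = 981626.82 − 981702.00 = -75.18 mGal over Δh = 952.0 − 559.3 = 392.7 m
Equal Bouguer anomalies ⇒ Δg_obs + (0.3086 − 0.04193ρ)·Δh = 0
0.3086 − 0.04193ρ = −Δg_obs/Δh = 0.19144
ρ = (0.3086 − 0.19144) / 0.04193 = 2.79 g/cm³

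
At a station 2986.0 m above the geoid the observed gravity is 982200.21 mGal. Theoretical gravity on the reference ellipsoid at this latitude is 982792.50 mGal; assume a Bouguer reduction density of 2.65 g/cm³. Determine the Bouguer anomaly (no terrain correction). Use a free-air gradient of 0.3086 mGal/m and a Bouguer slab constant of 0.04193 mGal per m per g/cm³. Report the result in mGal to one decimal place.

Free-air correction = 0.3086 × 2986.0 = 921.48 mGal
Free-air anomaly = 982200.21 − 982792.50 + (921.48) = 329.19 mGal
Bouguer slab correction = 0.04193 × 2.65 × 2986.0 = 331.79 mGal
Simple Bouguer anomaly = 329.19 − (331.79) = -2.60 mGal

-2.6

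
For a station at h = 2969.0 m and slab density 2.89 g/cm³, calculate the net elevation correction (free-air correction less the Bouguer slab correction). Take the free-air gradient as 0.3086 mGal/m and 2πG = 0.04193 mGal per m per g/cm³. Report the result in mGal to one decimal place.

Combined gradient = 0.3086 − 0.04193 × 2.89 = 0.1874223 mGal/m
Combined elevation correction = 0.1874223 × 2969.0 = 556.5 mGal

556.5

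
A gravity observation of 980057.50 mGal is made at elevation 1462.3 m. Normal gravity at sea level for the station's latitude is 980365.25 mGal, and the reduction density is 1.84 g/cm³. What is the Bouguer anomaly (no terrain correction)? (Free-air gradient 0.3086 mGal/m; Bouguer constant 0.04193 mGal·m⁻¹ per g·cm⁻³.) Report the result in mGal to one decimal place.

Free-air correction = 0.3086 × 1462.3 = 451.27 mGal
Free-air anomaly = 980057.50 − 980365.25 + (451.27) = 143.52 mGal
Bouguer slab correction = 0.04193 × 1.84 × 1462.3 = 112.82 mGal
Simple Bouguer anomaly = 143.52 − (112.82) = 30.70 mGal

30.7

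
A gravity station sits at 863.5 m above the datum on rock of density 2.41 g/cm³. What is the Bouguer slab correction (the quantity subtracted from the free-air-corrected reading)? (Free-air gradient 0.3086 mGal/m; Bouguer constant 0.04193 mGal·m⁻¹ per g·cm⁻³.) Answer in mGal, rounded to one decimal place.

87.3

Bouguer slab correction = 0.04193 × 2.41 × 863.5 = 87.3 mGal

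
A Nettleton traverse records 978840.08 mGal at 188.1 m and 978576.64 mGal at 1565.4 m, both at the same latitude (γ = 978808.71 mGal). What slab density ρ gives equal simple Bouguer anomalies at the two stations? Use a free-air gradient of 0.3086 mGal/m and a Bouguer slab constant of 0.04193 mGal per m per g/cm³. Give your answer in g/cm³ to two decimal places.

Δg_obs = 978576.64 − 978840.08 = -263.44 mGal over Δh = 1565.4 − 188.1 = 1377.3 m
Equal Bouguer anomalies ⇒ Δg_obs + (0.3086 − 0.04193ρ)·Δh = 0
0.3086 − 0.04193ρ = −Δg_obs/Δh = 0.19127
ρ = (0.3086 − 0.19127) / 0.04193 = 2.80 g/cm³

2.80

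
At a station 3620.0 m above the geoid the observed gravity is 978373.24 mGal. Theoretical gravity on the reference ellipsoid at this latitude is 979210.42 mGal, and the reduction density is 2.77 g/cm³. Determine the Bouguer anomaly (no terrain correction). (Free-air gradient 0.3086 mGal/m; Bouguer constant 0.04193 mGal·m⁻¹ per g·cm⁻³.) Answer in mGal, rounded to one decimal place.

-140.5

Free-air correction = 0.3086 × 3620.0 = 1117.13 mGal
Free-air anomaly = 978373.24 − 979210.42 + (1117.13) = 279.95 mGal
Bouguer slab correction = 0.04193 × 2.77 × 3620.0 = 420.45 mGal
Simple Bouguer anomaly = 279.95 − (420.45) = -140.50 mGal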